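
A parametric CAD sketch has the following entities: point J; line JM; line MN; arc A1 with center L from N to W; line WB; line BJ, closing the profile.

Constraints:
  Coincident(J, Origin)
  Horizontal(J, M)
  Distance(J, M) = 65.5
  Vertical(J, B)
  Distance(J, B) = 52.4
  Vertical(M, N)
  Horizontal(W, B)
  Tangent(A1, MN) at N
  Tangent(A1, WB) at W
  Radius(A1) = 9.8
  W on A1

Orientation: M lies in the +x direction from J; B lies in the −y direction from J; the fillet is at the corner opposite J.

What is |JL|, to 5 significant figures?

70.123

J is at the origin; JM is horizontal with |JM| = 65.5 and M on the +x side, so M = (65.500, 0.0000). JB is vertical with |JB| = 52.4 and B on the −y side, so B = (0.0000, -52.400). The virtual corner opposite J is at (65.500, -52.400). A1 meets MN tangentially, so LN is at right angles to MN and since A1 is tangent to WB there, LW ⟂ WB, with radius 9.8, so the center L sits 9.8 in from both sides at L = (55.700, -42.600). Then |JL| = |L − J| = 70.123.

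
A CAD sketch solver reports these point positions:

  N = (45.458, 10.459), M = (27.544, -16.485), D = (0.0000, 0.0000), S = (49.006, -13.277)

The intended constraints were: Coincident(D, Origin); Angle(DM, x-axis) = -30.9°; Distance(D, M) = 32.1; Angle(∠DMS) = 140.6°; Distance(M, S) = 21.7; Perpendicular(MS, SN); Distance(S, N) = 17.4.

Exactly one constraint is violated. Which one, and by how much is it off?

Distance(S, N) = 17.4 — off by 6.60.

D = (0.00, 0.00) ✓; DM at -30.90° ✓; |DM| = 32.10 ✓; ∠DMS = 140.6° ✓; |MS| = 21.70 ✓; ∠(MS, SN) = 90.00° ✓; |SN| = 24.00 ✗.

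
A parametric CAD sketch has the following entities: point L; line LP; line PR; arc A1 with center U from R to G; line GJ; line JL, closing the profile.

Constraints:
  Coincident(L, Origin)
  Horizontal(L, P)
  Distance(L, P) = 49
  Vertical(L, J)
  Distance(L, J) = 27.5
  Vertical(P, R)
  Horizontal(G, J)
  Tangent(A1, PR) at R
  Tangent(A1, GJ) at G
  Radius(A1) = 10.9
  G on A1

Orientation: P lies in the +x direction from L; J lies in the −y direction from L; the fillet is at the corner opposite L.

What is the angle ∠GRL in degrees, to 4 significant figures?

63.72°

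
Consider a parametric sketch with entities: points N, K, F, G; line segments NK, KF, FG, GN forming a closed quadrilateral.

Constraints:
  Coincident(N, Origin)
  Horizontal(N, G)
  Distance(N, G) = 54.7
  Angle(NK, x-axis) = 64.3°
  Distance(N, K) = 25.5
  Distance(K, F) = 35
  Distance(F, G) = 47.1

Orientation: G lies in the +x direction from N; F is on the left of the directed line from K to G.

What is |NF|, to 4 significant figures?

58.91

Checks: |KF| = 35.00 ✓; |FG| = 47.10 ✓.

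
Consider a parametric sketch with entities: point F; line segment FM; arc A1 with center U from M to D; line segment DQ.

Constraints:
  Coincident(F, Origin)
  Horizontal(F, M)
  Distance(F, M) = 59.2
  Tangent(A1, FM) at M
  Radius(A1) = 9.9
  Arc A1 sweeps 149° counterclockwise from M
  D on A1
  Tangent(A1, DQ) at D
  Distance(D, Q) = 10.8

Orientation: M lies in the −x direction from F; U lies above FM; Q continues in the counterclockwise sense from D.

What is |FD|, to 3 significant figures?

57.1

F is at the origin; FM is horizontal with |FM| = 59.2 and M on the −x side, so M = (-59.2, 0.00). The tangent condition forces UM to be normal to FM, so U = M + (0, 9.9) = (-59.2, 9.90). On A1, M sits at bearing -90° from U; a 149° counterclockwise sweep puts D at bearing 59°, so D = U + 9.9·(cos 59°, sin 59°) = (-54.1, 18.4). Then |FD| = |D − F| = 57.1.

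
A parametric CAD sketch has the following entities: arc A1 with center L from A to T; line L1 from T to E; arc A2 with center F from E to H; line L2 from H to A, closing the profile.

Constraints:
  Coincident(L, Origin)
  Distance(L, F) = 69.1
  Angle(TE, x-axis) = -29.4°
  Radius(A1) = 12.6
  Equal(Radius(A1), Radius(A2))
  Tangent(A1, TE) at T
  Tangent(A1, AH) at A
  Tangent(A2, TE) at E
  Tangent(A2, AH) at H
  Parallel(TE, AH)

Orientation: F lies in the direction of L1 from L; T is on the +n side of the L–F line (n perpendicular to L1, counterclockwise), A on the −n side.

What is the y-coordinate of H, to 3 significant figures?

-44.9

The slot axis is L1's direction at -29.4°, so u = (cos -29.4°, sin -29.4°) = (0.871, -0.491) and n = (−sin -29.4°, cos -29.4°) = (0.491, 0.871). L is at the origin and F lies 69.1 along u from L, so F = 69.1·u = (60.2, -33.9). Tangency of A1 to both parallel lines with radius 12.6 puts T and A at L ± 12.6·n: T = (6.19, 11.0), A = (-6.19, -11.0). Equal radii place E and H the same way about F: E = F + 12.6·n = (66.4, -22.9), H = F − 12.6·n = (54.0, -44.9). So H.y = -44.9.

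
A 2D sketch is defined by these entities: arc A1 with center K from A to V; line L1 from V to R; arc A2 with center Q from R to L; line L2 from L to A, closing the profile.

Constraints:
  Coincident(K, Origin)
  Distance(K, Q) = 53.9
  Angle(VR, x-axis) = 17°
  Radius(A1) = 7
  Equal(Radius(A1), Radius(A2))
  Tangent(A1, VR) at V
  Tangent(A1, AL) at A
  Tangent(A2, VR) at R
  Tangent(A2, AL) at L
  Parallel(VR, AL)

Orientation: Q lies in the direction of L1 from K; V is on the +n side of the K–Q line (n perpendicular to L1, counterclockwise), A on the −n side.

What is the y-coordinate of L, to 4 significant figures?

9.065

The slot axis is L1's direction at 17.0°, so u = (cos 17.0°, sin 17.0°) = (0.9563, 0.2924) and n = (−sin 17.0°, cos 17.0°) = (-0.2924, 0.9563). K is at the origin and Q lies 53.9 along u from K, so Q = 53.9·u = (51.54, 15.76). Tangency of A1 to both parallel lines with radius 7.0 puts V and A at K ± 7.0·n: V = (-2.047, 6.694), A = (2.047, -6.694). Equal radii place R and L the same way about Q: R = Q + 7.0·n = (49.50, 22.45), L = Q − 7.0·n = (53.59, 9.065). So L.y = 9.065.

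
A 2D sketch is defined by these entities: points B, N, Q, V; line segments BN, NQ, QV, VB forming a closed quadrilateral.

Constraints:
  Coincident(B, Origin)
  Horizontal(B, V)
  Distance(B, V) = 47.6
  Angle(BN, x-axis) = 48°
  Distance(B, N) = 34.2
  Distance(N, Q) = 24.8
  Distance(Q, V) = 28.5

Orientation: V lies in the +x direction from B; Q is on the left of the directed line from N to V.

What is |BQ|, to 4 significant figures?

55.39

Checks: |NQ| = 24.80 ✓; |QV| = 28.50 ✓.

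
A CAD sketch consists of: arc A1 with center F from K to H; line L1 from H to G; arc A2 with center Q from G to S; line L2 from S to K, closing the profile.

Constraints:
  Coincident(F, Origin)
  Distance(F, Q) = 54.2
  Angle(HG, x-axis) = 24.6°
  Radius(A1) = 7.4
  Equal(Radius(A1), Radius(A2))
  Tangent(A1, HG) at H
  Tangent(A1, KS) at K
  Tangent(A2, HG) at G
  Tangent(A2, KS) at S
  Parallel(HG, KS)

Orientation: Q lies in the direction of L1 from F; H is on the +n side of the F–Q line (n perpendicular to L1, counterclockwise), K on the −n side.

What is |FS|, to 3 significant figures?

54.7

The slot axis is L1's direction at 24.6°, so u = (cos 24.6°, sin 24.6°) = (0.909, 0.416) and n = (−sin 24.6°, cos 24.6°) = (-0.416, 0.909). F is at the origin and Q lies 54.2 along u from F, so Q = 54.2·u = (49.3, 22.6). Tangency of A1 to both parallel lines with radius 7.4 puts H and K at F ± 7.4·n: H = (-3.08, 6.73), K = (3.08, -6.73). Equal radii place G and S the same way about Q: G = Q + 7.4·n = (46.2, 29.3), S = Q − 7.4·n = (52.4, 15.8). Then |FS| = |S − F| = 54.7.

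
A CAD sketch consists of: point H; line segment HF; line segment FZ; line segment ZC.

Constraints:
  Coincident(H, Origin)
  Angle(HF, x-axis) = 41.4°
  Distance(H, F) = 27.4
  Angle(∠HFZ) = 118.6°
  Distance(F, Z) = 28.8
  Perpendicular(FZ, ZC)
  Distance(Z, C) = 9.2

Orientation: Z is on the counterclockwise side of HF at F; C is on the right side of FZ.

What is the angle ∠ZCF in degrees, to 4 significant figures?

72.28°

H is at the origin; HF runs at 41.4° with length 27.4, so F = 27.4·(cos 41.4°, sin 41.4°) = (20.55, 18.12). ∠HFZ = 118.6°, so FZ runs at 41.4° + (180° − 118.6°) = 102.8° from the x-axis; with |FZ| = 28.8, Z = F + 28.8·(cos 102.8°, sin 102.8°) = (14.17, 46.20). The perpendicularity gives ZC at right angles to FZ; with |ZC| = 9.2 on the right of FZ, C = Z + 9.2·(0.9751, 0.2215) = (23.14, 48.24). Then cos ∠ZCF = CZ·CF / (|CZ||CF|), giving 72.28°.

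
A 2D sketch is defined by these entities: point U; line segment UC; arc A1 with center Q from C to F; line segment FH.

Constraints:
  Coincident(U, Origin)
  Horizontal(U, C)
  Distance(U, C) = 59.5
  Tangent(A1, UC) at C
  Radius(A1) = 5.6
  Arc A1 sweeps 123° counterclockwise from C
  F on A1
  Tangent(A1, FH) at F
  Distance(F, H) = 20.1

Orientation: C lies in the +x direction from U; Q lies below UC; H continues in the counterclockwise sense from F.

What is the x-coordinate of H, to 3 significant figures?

65.8

On A1, C sits at bearing 90° from Q; a 123° counterclockwise sweep puts F at bearing 213°, so F = Q + 5.6·(cos 213°, sin 213°) = (54.8, -8.65). Tangency of A1 to FH means the radius QF is perpendicular to FH, so FH runs along (−sin 213°, cos 213°); with |FH| = 20.1, H = (65.8, -25.5). So H.x = 65.8.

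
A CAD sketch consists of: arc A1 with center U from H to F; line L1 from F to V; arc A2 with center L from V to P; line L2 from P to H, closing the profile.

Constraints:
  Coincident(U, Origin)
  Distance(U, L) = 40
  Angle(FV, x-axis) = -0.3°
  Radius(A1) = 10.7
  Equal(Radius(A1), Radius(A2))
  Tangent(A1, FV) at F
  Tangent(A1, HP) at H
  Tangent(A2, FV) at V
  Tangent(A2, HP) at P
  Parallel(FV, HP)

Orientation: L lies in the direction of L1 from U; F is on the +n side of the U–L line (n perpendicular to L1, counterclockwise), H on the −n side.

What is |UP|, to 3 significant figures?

41.4

Tangency of A1 to both parallel lines with radius 10.7 puts F and H at U ± 10.7·n: F = (0.0560, 10.7), H = (-0.0560, -10.7). Equal radii place V and P the same way about L: V = L + 10.7·n = (40.1, 10.5), P = L − 10.7·n = (39.9, -10.9). Then |UP| = |P − U| = 41.4.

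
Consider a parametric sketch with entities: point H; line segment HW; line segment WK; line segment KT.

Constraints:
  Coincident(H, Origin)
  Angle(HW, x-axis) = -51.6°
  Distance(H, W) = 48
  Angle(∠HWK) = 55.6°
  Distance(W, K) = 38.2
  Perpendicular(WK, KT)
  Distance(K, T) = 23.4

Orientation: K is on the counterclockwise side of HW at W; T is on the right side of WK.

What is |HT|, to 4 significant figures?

63.97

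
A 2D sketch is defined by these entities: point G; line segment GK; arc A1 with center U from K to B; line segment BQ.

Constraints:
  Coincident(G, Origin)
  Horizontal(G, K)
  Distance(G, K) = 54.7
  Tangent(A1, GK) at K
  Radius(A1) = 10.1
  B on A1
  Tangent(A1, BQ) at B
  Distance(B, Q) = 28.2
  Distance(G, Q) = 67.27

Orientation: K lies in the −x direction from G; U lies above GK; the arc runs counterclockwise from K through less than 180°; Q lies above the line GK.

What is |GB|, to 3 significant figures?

47.0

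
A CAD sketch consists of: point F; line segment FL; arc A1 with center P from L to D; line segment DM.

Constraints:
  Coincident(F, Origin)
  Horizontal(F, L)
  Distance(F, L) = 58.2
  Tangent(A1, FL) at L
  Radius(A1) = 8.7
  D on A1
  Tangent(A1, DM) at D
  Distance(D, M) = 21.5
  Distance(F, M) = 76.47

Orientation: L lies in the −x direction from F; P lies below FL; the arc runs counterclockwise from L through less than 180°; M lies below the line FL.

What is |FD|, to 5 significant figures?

67.063

F is at the origin; F and L share the same y with |FL| = 58.2 and L on the −x side, so L = (-58.200, 0.0000). The tangent condition forces PL to be normal to FL, so P = L + (0, -8.7) = (-58.200, -8.7000). Since PD ⟂ DM (tangency), |PM| = √(8.7² + 21.5²) = 23.194 regardless of where D sits on A1. So M lies on both circle(F, 76.47) and circle(P, 23.194); the below-FL intersection is M = (-71.194, -27.912). D is the foot of the tangent from M: D = (-66.709, -6.8850).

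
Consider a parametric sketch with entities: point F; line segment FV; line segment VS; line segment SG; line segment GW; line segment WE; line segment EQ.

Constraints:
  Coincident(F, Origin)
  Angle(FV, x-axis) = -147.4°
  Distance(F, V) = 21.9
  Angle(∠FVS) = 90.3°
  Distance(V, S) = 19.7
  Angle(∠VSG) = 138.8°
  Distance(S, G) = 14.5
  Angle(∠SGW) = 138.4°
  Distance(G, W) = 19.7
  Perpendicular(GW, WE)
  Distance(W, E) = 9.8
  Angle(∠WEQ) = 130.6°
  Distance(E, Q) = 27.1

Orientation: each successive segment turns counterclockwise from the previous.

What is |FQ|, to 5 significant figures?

10.352

F is at the origin; FV runs at -147.4° with length 21.9, so V = (-18.450, -11.799). ∠FVS = 90.3° gives VS at -57.700° from the x-axis; with |VS| = 19.7, S = (-7.9230, -28.451). ∠VSG = 138.8° gives SG at -16.500° from the x-axis; with |SG| = 14.5, G = (5.9799, -32.569). ∠SGW = 138.4° gives GW at 25.100° from the x-axis; with |GW| = 19.7, W = (23.820, -24.212). GW is perpendicular to WE, so WE runs at 115.10°; with |WE| = 9.8, E = (19.662, -15.338). ∠WEQ = 130.6° gives EQ at 164.50° from the x-axis; with |EQ| = 27.1, Q = (-6.4519, -8.0955). Then |FQ| = |Q − F| = 10.352.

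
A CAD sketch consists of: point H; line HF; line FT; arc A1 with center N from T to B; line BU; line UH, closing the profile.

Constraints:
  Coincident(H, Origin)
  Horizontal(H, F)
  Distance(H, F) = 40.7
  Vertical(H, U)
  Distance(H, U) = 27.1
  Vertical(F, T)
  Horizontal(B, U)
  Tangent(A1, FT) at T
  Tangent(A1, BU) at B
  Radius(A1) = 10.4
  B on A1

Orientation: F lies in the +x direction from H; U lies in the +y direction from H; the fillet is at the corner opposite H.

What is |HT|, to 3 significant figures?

44.0

H is at the origin; H and F share the same y with |HF| = 40.7 and F on the +x side, so F = (40.7, 0.00). HU is vertical with |HU| = 27.1 and U on the +y side, so U = (0.00, 27.1). The virtual corner opposite H is at (40.7, 27.1). The tangent condition forces NT to be normal to FT and the tangent condition forces NB to be normal to BU, with radius 10.4, so the center N sits 10.4 in from both sides at N = (30.3, 16.7). That places the tangent points at T = (40.7, 16.7) on FT and B = (30.3, 27.1) on BU. Then |HT| = |T − H| = 44.0.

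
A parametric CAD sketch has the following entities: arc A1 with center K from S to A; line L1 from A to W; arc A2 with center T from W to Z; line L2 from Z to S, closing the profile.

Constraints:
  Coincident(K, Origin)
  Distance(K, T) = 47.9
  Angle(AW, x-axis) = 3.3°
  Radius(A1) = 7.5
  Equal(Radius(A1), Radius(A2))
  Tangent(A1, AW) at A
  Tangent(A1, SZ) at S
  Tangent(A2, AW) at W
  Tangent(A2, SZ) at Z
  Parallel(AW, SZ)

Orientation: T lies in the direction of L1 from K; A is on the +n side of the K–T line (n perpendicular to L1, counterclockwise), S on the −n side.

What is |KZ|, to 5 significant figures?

48.484

The slot axis is L1's direction at 3.3°, so u = (cos 3.3°, sin 3.3°) = (0.99834, 0.057564) and n = (−sin 3.3°, cos 3.3°) = (-0.057564, 0.99834). K is at the origin and T lies 47.9 along u from K, so T = 47.9·u = (47.821, 2.7573). Tangency of A1 to both parallel lines with radius 7.5 puts A and S at K ± 7.5·n: A = (-0.43173, 7.4876), S = (0.43173, -7.4876). Equal radii place W and Z the same way about T: W = T + 7.5·n = (47.389, 10.245), Z = T − 7.5·n = (48.252, -4.7302). Then |KZ| = |Z − K| = 48.484.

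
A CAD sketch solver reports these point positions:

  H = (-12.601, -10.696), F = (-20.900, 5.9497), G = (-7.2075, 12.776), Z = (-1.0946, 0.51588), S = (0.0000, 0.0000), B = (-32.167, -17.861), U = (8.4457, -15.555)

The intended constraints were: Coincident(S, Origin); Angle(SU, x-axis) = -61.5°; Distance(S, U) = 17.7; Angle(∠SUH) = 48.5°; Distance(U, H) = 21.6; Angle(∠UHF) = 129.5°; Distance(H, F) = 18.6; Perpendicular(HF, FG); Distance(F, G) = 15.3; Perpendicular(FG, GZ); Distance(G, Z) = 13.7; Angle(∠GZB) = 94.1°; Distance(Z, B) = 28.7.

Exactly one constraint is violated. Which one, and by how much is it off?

Distance(Z, B) = 28.7 — off by 7.40.

S = (0.00, 0.00) ✓; SU at -61.50° ✓; |SU| = 17.70 ✓; ∠SUH = 48.50° ✓; |UH| = 21.60 ✓; ∠UHF = 129.5° ✓; |HF| = 18.60 ✓; ∠(HF, FG) = 90.00° ✓; |FG| = 15.30 ✓; ∠(FG, GZ) = 90.00° ✓; |GZ| = 13.70 ✓; ∠GZB = 94.10° ✓; |ZB| = 36.10 ✗.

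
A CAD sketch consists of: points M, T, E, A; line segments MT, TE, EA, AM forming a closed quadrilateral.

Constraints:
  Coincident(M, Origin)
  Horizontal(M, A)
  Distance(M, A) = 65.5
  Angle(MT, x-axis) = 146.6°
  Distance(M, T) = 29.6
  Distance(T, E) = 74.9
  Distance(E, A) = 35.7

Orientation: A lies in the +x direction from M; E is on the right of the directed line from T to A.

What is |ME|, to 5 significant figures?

45.311

M is at the origin; MA is horizontal with |MA| = 65.5 and A in +x, so A = (65.5, 0). MT runs at 146.6° with |MT| = 29.6, so T = (-24.711, 16.294). E is determined by |TE| = 74.9 and |EA| = 35.7 together: it lies at the intersection of circle(T, 74.9) and circle(A, 35.7). With |TA| = 91.671, the foot of the radical line on TA is 69.483 from T and the perpendicular offset is √(74.9² − 69.483²) = 27.967. Taking the right-of-TA solution: E = (38.694, -23.578).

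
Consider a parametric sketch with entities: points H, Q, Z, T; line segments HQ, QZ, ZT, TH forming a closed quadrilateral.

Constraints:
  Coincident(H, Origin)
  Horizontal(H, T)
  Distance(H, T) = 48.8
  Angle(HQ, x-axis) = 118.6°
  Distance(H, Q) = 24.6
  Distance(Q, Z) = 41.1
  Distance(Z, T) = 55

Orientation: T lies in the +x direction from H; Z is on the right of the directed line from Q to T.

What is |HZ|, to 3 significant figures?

18.8

H is at the origin; H and T share the same y with |HT| = 48.8 and T in +x, so T = (48.8, 0). HQ runs at 118.6° with |HQ| = 24.6, so Q = (-11.8, 21.6). Z is determined by |QZ| = 41.1 and |ZT| = 55.0 together: it lies at the intersection of circle(Q, 41.1) and circle(T, 55.0). With |QT| = 64.3, the foot of the radical line on QT is 21.8 from Q and the perpendicular offset is √(41.1² − 21.8²) = 34.9. Taking the right-of-QT solution: Z = (-2.98, -18.5).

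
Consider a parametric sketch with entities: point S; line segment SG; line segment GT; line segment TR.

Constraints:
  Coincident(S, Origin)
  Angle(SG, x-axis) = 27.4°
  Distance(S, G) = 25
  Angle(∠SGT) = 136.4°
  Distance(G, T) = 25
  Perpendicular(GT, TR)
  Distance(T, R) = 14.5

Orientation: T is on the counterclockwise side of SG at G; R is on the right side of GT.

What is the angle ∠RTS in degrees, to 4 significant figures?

111.8°

∠SGT = 136.4°, so GT runs at 27.4° + (180° − 136.4°) = 71.00° from the x-axis; with |GT| = 25.0, T = G + 25.0·(cos 71.00°, sin 71.00°) = (30.33, 35.14). GT ⟂ TR; with |TR| = 14.5 on the right of GT, R = T + 14.5·(0.9455, -0.3256) = (44.04, 30.42). Then cos ∠RTS = TR·TS / (|TR||TS|), giving 111.8°.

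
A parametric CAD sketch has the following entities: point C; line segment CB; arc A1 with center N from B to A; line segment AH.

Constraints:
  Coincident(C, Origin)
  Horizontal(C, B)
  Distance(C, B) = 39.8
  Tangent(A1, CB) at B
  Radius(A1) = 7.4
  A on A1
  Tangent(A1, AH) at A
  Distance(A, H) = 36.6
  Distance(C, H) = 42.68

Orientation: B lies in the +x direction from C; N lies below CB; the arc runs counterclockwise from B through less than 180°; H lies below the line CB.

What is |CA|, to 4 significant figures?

33.29

Checks: C.y = 0.00, B.y = 0.00 ✓; ∠(NB, BC) = 90.00° ✓; |NB| = 7.400 ✓; |NA| = 7.400 ✓; ∠(NA, AH) = 90.00° ✓; |AH| = 36.60 ✓; |CH| = 42.68 ✓.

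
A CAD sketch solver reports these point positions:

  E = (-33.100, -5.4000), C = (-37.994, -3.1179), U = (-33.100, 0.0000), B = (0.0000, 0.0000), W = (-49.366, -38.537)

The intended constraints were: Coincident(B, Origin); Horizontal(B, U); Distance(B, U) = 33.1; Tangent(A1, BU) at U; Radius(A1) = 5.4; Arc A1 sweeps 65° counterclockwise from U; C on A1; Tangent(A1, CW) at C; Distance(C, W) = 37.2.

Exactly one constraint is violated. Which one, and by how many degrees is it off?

Tangent(A1, CW) at C — off by 7.20°.

B = (0.00, 0.00) ✓; B.y = 0.00, U.y = 0.00 ✓; |BU| = 33.10 ✓; ∠(EU, UB) = 90.00° ✓; |EU| = 5.400 ✓; bearing(E→C) − bearing(E→U) = 65.00° ✓; |EC| = 5.400 ✓; ∠(EC, CW) = 82.80° ✗; |CW| = 37.20 ✓.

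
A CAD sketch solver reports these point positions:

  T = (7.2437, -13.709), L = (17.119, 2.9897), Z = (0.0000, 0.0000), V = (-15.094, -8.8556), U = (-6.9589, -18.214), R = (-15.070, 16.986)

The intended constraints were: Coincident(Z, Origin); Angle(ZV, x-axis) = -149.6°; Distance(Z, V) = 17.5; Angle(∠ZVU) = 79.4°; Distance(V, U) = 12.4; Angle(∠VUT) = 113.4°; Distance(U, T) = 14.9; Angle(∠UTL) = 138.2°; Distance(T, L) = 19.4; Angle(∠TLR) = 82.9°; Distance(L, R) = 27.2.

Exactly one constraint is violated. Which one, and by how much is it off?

Distance(L, R) = 27.2 — off by 7.90.

Z = (0.00, 0.00) ✓; ZV at -149.6° ✓; |ZV| = 17.50 ✓; ∠ZVU = 79.40° ✓; |VU| = 12.40 ✓; ∠VUT = 113.4° ✓; |UT| = 14.90 ✓; ∠UTL = 138.2° ✓; |TL| = 19.40 ✓; ∠TLR = 82.90° ✓; |LR| = 35.10 ✗.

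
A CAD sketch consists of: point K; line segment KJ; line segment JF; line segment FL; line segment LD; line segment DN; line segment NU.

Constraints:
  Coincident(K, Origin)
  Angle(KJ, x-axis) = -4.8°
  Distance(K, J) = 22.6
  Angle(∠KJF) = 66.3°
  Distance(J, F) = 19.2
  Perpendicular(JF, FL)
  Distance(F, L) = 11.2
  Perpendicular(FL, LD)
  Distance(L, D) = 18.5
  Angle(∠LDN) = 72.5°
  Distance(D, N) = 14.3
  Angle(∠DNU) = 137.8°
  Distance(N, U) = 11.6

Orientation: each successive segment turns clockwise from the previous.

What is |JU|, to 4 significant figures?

17.15

∠LDN = 72.5° gives DN at -46.00° from the x-axis; with |DN| = 14.3, N = (22.28, -7.449). ∠DNU = 137.8° gives NU at -88.20° from the x-axis; with |NU| = 11.6, U = (22.64, -19.04). Then |JU| = |U − J| = 17.15.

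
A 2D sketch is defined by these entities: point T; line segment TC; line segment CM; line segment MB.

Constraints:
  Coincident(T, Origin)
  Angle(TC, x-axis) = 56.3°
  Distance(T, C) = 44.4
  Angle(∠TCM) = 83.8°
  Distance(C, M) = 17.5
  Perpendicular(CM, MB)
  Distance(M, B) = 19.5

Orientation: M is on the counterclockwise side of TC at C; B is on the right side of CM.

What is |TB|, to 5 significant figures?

64.896

∠TCM = 83.8°, so CM runs at 56.3° + (180° − 83.8°) = 152.50° from the x-axis; with |CM| = 17.5, M = C + 17.5·(cos 152.50°, sin 152.50°) = (9.1124, 45.019). CM is perpendicular to MB; with |MB| = 19.5 on the right of CM, B = M + 19.5·(0.46175, 0.88701) = (18.117, 62.316). Then |TB| = |B − T| = 64.896.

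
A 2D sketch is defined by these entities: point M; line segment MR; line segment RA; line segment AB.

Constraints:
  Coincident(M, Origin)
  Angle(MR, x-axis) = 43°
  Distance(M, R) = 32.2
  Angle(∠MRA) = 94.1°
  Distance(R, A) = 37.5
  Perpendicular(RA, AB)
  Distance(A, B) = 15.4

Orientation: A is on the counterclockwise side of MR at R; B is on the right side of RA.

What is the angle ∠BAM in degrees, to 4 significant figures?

128.9°

M is at the origin; MR runs at 43.0° with length 32.2, so R = 32.2·(cos 43.0°, sin 43.0°) = (23.55, 21.96). ∠MRA = 94.1°, so RA runs at 43.0° + (180° − 94.1°) = 128.9° from the x-axis; with |RA| = 37.5, A = R + 37.5·(cos 128.9°, sin 128.9°) = (0.0009745, 51.14). RA ⟂ AB; with |AB| = 15.4 on the right of RA, B = A + 15.4·(0.7782, 0.6280) = (11.99, 60.82). Then cos ∠BAM = AB·AM / (|AB||AM|), giving 128.9°.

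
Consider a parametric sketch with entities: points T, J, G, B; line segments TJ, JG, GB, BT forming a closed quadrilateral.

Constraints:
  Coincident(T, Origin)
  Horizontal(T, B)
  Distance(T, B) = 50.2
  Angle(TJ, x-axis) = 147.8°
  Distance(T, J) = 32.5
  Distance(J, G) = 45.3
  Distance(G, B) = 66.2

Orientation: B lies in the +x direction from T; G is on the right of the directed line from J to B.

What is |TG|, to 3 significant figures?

27.3

T is at the origin; T and B share the same y with |TB| = 50.2 and B in +x, so B = (50.2, 0). TJ runs at 147.8° with |TJ| = 32.5, so J = (-27.5, 17.3). G is determined by |JG| = 45.3 and |GB| = 66.2 together: it lies at the intersection of circle(J, 45.3) and circle(B, 66.2). With |JB| = 79.6, the foot of the radical line on JB is 25.2 from J and the perpendicular offset is √(45.3² − 25.2²) = 37.7. Taking the right-of-JB solution: G = (-11.1, -24.9).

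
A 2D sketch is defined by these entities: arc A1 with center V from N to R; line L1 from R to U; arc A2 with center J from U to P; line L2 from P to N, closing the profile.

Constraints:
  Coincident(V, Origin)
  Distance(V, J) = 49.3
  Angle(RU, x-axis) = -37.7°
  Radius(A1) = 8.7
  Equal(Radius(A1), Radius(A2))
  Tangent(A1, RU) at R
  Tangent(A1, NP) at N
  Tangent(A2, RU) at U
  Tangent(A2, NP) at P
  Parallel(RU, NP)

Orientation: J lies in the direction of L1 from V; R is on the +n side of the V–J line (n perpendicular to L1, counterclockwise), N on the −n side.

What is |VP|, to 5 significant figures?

50.062

Tangency of A1 to both parallel lines with radius 8.7 puts R and N at V ± 8.7·n: R = (5.3203, 6.8836), N = (-5.3203, -6.8836). Equal radii place U and P the same way about J: U = J + 8.7·n = (44.328, -23.265), P = J − 8.7·n = (33.687, -37.032). Then |VP| = |P − V| = 50.062.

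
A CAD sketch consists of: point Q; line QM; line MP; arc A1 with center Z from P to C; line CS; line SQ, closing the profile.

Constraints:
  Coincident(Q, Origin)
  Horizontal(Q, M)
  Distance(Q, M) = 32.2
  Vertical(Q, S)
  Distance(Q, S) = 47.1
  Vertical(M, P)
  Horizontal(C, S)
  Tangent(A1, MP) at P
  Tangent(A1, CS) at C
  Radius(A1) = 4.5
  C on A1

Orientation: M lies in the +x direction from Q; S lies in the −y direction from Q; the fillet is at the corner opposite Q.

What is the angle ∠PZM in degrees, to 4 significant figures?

83.97°

Q is at the origin; QM is horizontal with |QM| = 32.2 and M on the +x side, so M = (32.20, 0.000). QS is vertical with |QS| = 47.1 and S on the −y side, so S = (0.000, -47.10). The virtual corner opposite Q is at (32.20, -47.10). Tangency of A1 to MP means the radius ZP is perpendicular to MP and the tangent condition forces ZC to be normal to CS, with radius 4.5, so the center Z sits 4.5 in from both sides at Z = (27.70, -42.60). That places the tangent points at P = (32.20, -42.60) on MP and C = (27.70, -47.10) on CS. Then cos ∠PZM = ZP·ZM / (|ZP||ZM|), giving 83.97°.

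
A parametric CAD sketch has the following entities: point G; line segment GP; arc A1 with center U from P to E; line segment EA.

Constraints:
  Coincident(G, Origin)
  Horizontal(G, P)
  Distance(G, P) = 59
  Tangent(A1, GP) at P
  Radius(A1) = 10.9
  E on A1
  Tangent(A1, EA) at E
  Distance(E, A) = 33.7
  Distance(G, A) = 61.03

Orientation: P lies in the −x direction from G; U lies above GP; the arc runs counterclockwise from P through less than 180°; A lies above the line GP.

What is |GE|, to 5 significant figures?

49.111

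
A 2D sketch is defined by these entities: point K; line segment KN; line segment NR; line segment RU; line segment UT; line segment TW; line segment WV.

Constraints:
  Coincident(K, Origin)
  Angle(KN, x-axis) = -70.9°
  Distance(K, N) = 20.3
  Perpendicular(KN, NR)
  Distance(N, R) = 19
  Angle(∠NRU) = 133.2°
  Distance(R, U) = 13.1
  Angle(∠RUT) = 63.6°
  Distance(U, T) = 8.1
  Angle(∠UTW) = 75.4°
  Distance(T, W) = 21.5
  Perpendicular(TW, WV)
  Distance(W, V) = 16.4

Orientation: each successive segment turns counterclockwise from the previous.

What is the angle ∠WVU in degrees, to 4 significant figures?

66.25°

∠UTW = 75.4° gives TW at -73.10° from the x-axis; with |TW| = 21.5, W = (28.10, -21.90). TW ⟂ WV, so WV runs at 16.90°; with |WV| = 16.4, V = (43.79, -17.14). Then cos ∠WVU = VW·VU / (|VW||VU|), giving 66.25°.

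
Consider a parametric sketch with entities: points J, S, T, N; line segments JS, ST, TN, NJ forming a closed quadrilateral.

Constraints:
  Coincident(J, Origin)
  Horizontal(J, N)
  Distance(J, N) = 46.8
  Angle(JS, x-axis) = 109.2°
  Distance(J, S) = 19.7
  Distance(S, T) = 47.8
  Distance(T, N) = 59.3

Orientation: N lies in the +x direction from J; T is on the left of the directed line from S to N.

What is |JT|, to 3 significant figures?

60.2

J is at the origin; J and N share the same y with |JN| = 46.8 and N in +x, so N = (46.8, 0). JS runs at 109.2° with |JS| = 19.7, so S = (-6.48, 18.6). T is determined by |ST| = 47.8 and |TN| = 59.3 together: it lies at the intersection of circle(S, 47.8) and circle(N, 59.3). With |SN| = 56.4, the foot of the radical line on SN is 17.3 from S and the perpendicular offset is √(47.8² − 17.3²) = 44.6. Taking the left-of-SN solution: T = (24.5, 55.0).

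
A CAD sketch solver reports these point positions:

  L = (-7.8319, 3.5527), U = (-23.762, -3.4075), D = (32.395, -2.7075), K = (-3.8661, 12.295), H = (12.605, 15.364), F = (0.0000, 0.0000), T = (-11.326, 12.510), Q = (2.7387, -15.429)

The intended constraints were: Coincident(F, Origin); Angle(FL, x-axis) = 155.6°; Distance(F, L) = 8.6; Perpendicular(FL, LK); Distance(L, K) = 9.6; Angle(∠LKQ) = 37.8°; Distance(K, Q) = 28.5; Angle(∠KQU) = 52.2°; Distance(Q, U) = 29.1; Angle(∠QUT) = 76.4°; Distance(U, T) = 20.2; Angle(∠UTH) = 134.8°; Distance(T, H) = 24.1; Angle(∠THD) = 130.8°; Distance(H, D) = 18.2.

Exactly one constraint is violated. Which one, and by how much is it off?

Distance(H, D) = 18.2 — off by 8.60.

F = (0.00, 0.00) ✓; FL at 155.6° ✓; |FL| = 8.600 ✓; ∠(FL, LK) = 90.00° ✓; |LK| = 9.600 ✓; ∠LKQ = 37.80° ✓; |KQ| = 28.50 ✓; ∠KQU = 52.20° ✓; |QU| = 29.10 ✓; ∠QUT = 76.40° ✓; |UT| = 20.20 ✓; ∠UTH = 134.8° ✓; |TH| = 24.10 ✓; ∠THD = 130.8° ✓; |HD| = 26.80 ✗.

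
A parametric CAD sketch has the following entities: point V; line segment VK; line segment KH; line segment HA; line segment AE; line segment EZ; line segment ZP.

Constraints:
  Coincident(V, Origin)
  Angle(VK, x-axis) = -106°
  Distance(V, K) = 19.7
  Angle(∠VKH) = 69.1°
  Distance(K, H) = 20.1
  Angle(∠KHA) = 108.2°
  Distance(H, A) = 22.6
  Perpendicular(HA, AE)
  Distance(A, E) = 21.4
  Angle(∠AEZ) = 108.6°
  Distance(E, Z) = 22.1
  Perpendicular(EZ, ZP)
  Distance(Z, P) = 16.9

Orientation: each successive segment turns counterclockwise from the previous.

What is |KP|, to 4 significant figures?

7.131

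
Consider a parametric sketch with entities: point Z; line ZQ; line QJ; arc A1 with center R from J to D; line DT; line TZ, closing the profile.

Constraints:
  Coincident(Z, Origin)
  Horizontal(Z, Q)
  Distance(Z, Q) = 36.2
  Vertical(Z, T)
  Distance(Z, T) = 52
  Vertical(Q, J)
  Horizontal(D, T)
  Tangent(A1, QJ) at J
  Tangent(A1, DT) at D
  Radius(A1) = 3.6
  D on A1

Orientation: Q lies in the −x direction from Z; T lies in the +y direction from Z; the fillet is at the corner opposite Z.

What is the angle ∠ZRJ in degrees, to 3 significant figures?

124°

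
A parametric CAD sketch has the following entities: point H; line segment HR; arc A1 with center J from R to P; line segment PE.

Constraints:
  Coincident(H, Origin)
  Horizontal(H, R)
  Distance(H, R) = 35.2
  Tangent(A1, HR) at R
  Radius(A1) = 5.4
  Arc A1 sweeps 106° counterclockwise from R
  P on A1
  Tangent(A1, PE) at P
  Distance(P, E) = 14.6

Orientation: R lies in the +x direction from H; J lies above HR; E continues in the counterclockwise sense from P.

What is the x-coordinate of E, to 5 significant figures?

36.367

On A1, R sits at bearing -90° from J; a 106° counterclockwise sweep puts P at bearing 16°, so P = J + 5.4·(cos 16°, sin 16°) = (40.391, 6.8884). Since A1 is tangent to PE there, JP ⟂ PE, so PE runs along (−sin 16°, cos 16°); with |PE| = 14.6, E = (36.367, 20.923). So E.x = 36.367.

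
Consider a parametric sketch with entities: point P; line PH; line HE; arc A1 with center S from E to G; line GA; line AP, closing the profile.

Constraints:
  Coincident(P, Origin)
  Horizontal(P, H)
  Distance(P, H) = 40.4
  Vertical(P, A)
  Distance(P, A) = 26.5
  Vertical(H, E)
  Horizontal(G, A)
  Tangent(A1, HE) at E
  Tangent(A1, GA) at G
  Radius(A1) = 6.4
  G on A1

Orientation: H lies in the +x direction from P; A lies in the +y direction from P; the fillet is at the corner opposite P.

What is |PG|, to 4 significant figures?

43.11

P is at the origin; P and H share the same y with |PH| = 40.4 and H on the +x side, so H = (40.40, 0.000). P and A share the same x with |PA| = 26.5 and A on the +y side, so A = (0.000, 26.50). The virtual corner opposite P is at (40.40, 26.50). Since A1 is tangent to HE there, SE ⟂ HE and A1 meets GA tangentially, so SG is at right angles to GA, with radius 6.4, so the center S sits 6.4 in from both sides at S = (34.00, 20.10). That places the tangent points at E = (40.40, 20.10) on HE and G = (34.00, 26.50) on GA. Then |PG| = |G − P| = 43.11.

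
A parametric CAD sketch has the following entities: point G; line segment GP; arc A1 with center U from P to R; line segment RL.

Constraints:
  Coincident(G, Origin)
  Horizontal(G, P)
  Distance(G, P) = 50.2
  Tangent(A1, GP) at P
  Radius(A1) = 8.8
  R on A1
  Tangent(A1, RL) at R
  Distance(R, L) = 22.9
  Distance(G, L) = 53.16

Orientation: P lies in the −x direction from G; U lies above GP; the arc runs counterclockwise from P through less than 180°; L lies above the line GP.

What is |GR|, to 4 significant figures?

42.41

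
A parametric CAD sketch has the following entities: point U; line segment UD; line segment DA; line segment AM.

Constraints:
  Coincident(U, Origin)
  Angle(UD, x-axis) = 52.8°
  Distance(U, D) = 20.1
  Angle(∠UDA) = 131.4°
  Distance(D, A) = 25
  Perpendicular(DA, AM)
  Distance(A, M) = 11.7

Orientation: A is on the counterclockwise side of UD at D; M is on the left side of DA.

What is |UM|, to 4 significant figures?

38.44

∠UDA = 131.4°, so DA runs at 52.8° + (180° − 131.4°) = 101.4° from the x-axis; with |DA| = 25.0, A = D + 25.0·(cos 101.4°, sin 101.4°) = (7.211, 40.52). DA ⟂ AM; with |AM| = 11.7 on the left of DA, M = A + 11.7·(-0.9803, -0.1977) = (-4.258, 38.20). Then |UM| = |M − U| = 38.44.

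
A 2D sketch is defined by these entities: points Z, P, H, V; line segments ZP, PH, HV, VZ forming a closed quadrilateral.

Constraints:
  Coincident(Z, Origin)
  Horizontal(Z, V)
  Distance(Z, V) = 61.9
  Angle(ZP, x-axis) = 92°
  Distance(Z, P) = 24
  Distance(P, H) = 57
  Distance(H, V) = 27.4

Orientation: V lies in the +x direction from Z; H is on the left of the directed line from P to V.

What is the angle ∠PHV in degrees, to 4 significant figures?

99.43°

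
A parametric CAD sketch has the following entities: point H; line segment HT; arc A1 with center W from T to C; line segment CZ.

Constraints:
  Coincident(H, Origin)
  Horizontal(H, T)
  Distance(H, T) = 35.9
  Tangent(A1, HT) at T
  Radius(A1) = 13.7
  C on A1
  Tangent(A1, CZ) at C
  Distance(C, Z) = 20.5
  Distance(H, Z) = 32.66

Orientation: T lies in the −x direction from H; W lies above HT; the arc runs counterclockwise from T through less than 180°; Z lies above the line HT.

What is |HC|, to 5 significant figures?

24.730

Checks: H = (0.00, 0.00) ✓; |WC| = 13.70 ✓; ∠(WC, CZ) = 90.00° ✓; |CZ| = 20.50 ✓; |HZ| = 32.66 ✓.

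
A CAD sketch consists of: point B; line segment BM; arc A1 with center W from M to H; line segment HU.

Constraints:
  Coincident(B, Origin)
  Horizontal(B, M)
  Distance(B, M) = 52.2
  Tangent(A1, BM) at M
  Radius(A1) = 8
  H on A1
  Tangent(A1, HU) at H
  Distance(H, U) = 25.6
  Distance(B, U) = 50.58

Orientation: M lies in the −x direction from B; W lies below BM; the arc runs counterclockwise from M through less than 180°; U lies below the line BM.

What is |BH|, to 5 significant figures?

59.398

Checks: B.y = 0.00, M.y = 0.00 ✓; |WH| = 8.000 ✓; ∠(WH, HU) = 90.00° ✓; |HU| = 25.60 ✓; |BU| = 50.58 ✓.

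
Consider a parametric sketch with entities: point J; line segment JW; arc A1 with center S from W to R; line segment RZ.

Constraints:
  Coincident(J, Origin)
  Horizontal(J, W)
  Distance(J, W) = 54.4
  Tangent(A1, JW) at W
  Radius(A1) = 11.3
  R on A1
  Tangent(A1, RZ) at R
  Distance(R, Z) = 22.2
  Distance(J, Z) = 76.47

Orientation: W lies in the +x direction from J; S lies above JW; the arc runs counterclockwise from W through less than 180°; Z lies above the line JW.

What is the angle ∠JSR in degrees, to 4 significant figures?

156.3°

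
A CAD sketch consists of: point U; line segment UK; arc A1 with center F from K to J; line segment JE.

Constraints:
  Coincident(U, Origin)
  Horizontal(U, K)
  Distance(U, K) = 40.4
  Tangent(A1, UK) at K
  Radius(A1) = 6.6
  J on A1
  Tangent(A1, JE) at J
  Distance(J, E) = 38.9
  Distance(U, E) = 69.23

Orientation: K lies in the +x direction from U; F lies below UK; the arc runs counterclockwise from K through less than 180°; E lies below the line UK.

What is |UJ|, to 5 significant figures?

36.007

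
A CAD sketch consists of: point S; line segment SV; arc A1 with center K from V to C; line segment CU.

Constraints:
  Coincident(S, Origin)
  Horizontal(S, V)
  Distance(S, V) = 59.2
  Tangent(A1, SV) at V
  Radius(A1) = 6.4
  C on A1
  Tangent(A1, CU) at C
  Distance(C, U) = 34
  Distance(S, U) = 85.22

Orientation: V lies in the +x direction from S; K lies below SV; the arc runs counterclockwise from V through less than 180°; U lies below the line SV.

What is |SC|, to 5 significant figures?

55.499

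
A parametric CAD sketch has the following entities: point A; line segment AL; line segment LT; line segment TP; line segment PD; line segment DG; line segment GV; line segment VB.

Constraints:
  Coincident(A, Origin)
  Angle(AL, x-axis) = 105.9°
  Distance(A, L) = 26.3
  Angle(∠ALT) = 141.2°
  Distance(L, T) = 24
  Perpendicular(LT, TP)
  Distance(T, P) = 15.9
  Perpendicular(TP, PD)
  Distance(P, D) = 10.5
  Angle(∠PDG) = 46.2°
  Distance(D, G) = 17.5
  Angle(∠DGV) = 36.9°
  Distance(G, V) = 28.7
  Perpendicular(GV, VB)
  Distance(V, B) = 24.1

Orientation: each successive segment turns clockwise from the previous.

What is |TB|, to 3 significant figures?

38.7

A is at the origin; AL runs at 105.9° with length 26.3, so L = (-7.21, 25.3). ∠ALT = 141.2° gives LT at 67.1° from the x-axis; with |LT| = 24.0, T = (2.13, 47.4). The perpendicularity gives TP at right angles to LT, so TP runs at -22.9°; with |TP| = 15.9, P = (16.8, 41.2). The perpendicularity gives PD at right angles to TP, so PD runs at -113°; with |PD| = 10.5, D = (12.7, 31.5). ∠PDG = 46.2° gives DG at 113° from the x-axis; with |DG| = 17.5, G = (5.77, 47.6). ∠DGV = 36.9° gives GV at -29.8° from the x-axis; with |GV| = 28.7, V = (30.7, 33.4). GV is perpendicular to VB, so VB runs at -120°; with |VB| = 24.1, B = (18.7, 12.4). Then |TB| = |B − T| = 38.7.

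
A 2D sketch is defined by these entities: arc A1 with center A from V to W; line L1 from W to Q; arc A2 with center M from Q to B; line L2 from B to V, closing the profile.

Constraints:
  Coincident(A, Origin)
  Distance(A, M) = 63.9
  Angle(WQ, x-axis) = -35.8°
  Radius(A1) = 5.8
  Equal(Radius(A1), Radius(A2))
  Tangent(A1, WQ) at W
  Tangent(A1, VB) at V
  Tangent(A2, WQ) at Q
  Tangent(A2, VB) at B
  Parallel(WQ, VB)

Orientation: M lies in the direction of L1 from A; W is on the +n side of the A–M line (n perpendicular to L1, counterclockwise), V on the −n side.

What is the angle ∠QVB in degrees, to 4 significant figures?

10.29°

The slot axis is L1's direction at -35.8°, so u = (cos -35.8°, sin -35.8°) = (0.8111, -0.5850) and n = (−sin -35.8°, cos -35.8°) = (0.5850, 0.8111). A is at the origin and M lies 63.9 along u from A, so M = 63.9·u = (51.83, -37.38). Tangency of A1 to both parallel lines with radius 5.8 puts W and V at A ± 5.8·n: W = (3.393, 4.704), V = (-3.393, -4.704). Equal radii place Q and B the same way about M: Q = M + 5.8·n = (55.22, -32.67), B = M − 5.8·n = (48.43, -42.08). Then cos ∠QVB = VQ·VB / (|VQ||VB|), giving 10.29°.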